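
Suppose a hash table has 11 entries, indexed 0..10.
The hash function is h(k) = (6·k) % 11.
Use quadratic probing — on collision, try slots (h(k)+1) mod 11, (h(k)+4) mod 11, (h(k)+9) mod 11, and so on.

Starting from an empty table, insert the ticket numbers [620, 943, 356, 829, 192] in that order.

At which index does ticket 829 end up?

620 hashes to 2; slot 2 is free -> place at 2.
943 hashes to 4; slot 4 is free -> place at 4.
356 hashes to 2; 2 taken -> place at 3.
829 hashes to 2; 2,3 taken -> place at 6.
192 hashes to 8; slot 8 is free -> place at 8.
Table: [—, —, 620, 356, 943, —, 829, —, 192, —, —]

6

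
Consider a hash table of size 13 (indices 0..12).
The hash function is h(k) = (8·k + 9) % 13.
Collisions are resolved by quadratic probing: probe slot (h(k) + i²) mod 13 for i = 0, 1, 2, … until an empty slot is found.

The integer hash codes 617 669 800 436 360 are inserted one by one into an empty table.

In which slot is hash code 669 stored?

Insert 617: h=5, slot 5 empty -> index 5.
Insert 669: h=5, slot 5 occupied -> index 6.
Insert 800: h=0, slot 0 empty -> index 0.
Insert 436: h=0, slot 0 occupied -> index 1.
Insert 360: h=3, slot 3 empty -> index 3.
Table: [800, 436, —, 360, —, 617, 669, —, —, —, —, —, —]

6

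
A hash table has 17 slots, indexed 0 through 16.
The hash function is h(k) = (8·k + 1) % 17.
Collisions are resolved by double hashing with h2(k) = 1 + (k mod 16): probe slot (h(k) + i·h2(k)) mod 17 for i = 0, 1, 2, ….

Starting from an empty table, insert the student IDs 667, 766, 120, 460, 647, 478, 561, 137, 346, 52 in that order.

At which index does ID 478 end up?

15

667: h=16 → slot 16
766: h=9 → slot 9
120: h=9, h2=9, probe 9,1 → slot 1
460: h=9, h2=13, probe 9,5 → slot 5
647: h=9, h2=8, probe 9,0 → slot 0
478: h=0, h2=15, probe 0,15 → slot 15
561: h=1, h2=2, probe 1,3 → slot 3
137: h=9, h2=10, probe 9,2 → slot 2
346: h=15, h2=11, probe 15,9,3,14 → slot 14
52: h=9, h2=5, probe 9,14,2,7 → slot 7
Table: [647, 120, 137, 561, _, 460, _, 52, _, 766, _, _, _, _, 346, 478, 667]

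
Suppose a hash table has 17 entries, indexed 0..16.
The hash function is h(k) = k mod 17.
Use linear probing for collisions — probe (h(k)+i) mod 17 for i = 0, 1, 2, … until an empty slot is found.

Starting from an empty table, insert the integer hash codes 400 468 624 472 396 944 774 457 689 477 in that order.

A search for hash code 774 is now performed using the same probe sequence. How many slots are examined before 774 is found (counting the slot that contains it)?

6

Insert 400: h=9, slot 9 empty → index 9.
Insert 468: h=9, slot 9 occupied → index 10.
Insert 624: h=12, slot 12 empty → index 12.
Insert 472: h=13, slot 13 empty → index 13.
Insert 396: h=5, slot 5 empty → index 5.
Insert 944: h=9, slots 9,10 occupied → index 11.
Insert 774: h=9, slots 9,10,11,12,13 occupied → index 14.
Insert 457: h=15, slot 15 empty → index 15.
Insert 689: h=9, slots 9,10,11,12,13,14,15 occupied → index 16.
Insert 477: h=1, slot 1 empty → index 1.
Table: [., 477, ., ., ., 396, ., ., ., 400, 468, 944, 624, 472, 774, 457, 689]
Lookup 774: h=9, probe 9,10,11,12,13,14 → found at 14.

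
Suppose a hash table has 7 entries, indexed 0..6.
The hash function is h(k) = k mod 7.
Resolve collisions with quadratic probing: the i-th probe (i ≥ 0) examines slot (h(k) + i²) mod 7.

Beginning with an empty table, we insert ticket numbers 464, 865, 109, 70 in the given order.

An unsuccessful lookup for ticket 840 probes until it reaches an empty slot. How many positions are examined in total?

2

464 hashes to 2; slot 2 is free -> place at 2.
865 hashes to 4; slot 4 is free -> place at 4.
109 hashes to 4; 4 taken -> place at 5.
70 hashes to 0; slot 0 is free -> place at 0.
Table: [70, ∅, 464, ∅, 865, 109, ∅]
Lookup 840: h=0, probe 0,1 → slot 1 empty, not found.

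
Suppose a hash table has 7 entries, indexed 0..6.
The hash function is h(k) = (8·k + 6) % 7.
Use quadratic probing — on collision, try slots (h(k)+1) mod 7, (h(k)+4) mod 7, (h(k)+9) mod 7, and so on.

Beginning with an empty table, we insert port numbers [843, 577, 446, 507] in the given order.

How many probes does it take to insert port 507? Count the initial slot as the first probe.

3

843: h=2 => slot 2
577: h=2, probe 2,3 => slot 3
446: h=4 => slot 4
507: h=2, probe 2,3,6 => slot 6
Table: [∅, ∅, 843, 577, 446, ∅, 507]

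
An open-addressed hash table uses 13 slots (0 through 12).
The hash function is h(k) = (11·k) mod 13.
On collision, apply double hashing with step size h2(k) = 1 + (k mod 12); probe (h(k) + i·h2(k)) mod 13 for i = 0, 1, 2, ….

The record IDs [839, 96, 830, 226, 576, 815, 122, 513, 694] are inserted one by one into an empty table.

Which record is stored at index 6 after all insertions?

122

Insert 839: h=12, slot 12 empty → index 12.
Insert 96: h=3, slot 3 empty → index 3.
Insert 830: h=4, slot 4 empty → index 4.
Insert 226: h=3, h2=11, slot 3 occupied → index 1.
Insert 576: h=5, slot 5 empty → index 5.
Insert 815: h=8, slot 8 empty → index 8.
Insert 122: h=3, h2=3, slot 3 occupied → index 6.
Insert 513: h=1, h2=10, slot 1 occupied → index 11.
Insert 694: h=3, h2=11, slots 3,1,12 occupied → index 10.
Table: [∅, 226, ∅, 96, 830, 576, 122, ∅, 815, ∅, 694, 513, 839]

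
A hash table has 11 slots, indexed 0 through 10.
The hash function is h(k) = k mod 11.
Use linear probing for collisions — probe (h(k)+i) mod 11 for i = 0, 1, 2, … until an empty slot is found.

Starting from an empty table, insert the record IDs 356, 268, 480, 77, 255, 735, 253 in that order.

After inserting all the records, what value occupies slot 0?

77

356: h=4 -> slot 4
268: h=4, probe 4,5 -> slot 5
480: h=7 -> slot 7
77: h=0 -> slot 0
255: h=2 -> slot 2
735: h=9 -> slot 9
253: h=0, probe 0,1 -> slot 1
Table: [77, 253, 255, _, 356, 268, _, 480, _, 735, _]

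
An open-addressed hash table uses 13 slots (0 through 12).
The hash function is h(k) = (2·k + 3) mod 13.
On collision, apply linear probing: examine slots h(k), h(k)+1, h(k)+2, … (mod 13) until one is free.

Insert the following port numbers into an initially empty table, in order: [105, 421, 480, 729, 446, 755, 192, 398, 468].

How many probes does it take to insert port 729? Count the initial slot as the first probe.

2

105 hashes to 5; slot 5 is free => place at 5.
421 hashes to 0; slot 0 is free => place at 0.
480 hashes to 1; slot 1 is free => place at 1.
729 hashes to 5; 5 taken => place at 6.
446 hashes to 11; slot 11 is free => place at 11.
755 hashes to 5; 5,6 taken => place at 7.
192 hashes to 10; slot 10 is free => place at 10.
398 hashes to 6; 6,7 taken => place at 8.
468 hashes to 3; slot 3 is free => place at 3.
Table: [421, 480, ., 468, ., 105, 729, 755, 398, ., 192, 446, .]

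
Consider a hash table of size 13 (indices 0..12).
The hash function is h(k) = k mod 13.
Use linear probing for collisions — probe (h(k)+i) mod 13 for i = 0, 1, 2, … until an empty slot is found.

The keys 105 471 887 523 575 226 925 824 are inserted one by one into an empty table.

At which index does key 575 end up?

6

Insert 105: h=1, slot 1 empty → index 1.
Insert 471: h=3, slot 3 empty → index 3.
Insert 887: h=3, slot 3 occupied → index 4.
Insert 523: h=3, slots 3,4 occupied → index 5.
Insert 575: h=3, slots 3,4,5 occupied → index 6.
Insert 226: h=5, slots 5,6 occupied → index 7.
Insert 925: h=2, slot 2 empty → index 2.
Insert 824: h=5, slots 5,6,7 occupied → index 8.
Table: [—, 105, 925, 471, 887, 523, 575, 226, 824, —, —, —, —]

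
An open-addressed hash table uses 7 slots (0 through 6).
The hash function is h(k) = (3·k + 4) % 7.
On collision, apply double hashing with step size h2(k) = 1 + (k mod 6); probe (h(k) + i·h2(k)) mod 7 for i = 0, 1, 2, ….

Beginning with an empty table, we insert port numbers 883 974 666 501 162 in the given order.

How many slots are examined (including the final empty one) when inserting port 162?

5

883 hashes to 0; slot 0 is free → place at 0.
974 hashes to 0, h2=3; 0 taken → place at 3.
666 hashes to 0, h2=1; 0 taken → place at 1.
501 hashes to 2; slot 2 is free → place at 2.
162 hashes to 0, h2=1; 0,1,2,3 taken → place at 4.
Table: [883, 666, 501, 974, 162, _, _]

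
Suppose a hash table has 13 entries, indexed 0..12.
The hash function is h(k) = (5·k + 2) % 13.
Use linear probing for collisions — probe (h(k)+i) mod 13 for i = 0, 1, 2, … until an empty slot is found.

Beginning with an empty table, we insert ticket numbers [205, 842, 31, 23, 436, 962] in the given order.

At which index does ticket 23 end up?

3

Insert 205: h=0, slot 0 empty -> index 0.
Insert 842: h=0, slot 0 occupied -> index 1.
Insert 31: h=1, slot 1 occupied -> index 2.
Insert 23: h=0, slots 0,1,2 occupied -> index 3.
Insert 436: h=11, slot 11 empty -> index 11.
Insert 962: h=2, slots 2,3 occupied -> index 4.
Table: [205, 842, 31, 23, 962, _, _, _, _, _, _, 436, _]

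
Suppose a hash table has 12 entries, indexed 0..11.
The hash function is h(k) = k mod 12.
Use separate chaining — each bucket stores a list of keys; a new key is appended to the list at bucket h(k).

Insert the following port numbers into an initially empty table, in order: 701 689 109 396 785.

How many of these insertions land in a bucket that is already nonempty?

2

701 -> bucket 5
689 -> bucket 5 (collision)
109 -> bucket 1
396 -> bucket 0
785 -> bucket 5 (collision)
Final buckets:
0: 396
1: 109
2: _
3: _
4: _
5: 701 -> 689 -> 785
6: _
7: _
8: _
9: _
10: _
11: _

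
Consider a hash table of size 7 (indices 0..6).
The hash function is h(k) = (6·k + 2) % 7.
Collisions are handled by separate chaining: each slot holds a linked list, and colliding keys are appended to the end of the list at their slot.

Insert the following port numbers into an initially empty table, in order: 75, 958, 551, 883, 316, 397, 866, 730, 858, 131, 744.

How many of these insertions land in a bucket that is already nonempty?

Insert 75: h=4, bucket 4 empty → new chain.
Insert 958: h=3, bucket 3 empty → new chain.
Insert 551: h=4, bucket 4 nonempty → append to chain.
Insert 883: h=1, bucket 1 empty → new chain.
Insert 316: h=1, bucket 1 nonempty → append to chain.
Insert 397: h=4, bucket 4 nonempty → append to chain.
Insert 866: h=4, bucket 4 nonempty → append to chain.
Insert 730: h=0, bucket 0 empty → new chain.
Insert 858: h=5, bucket 5 empty → new chain.
Insert 131: h=4, bucket 4 nonempty → append to chain.
Insert 744: h=0, bucket 0 nonempty → append to chain.
Final buckets:
0: 730 -> 744
1: 883 -> 316
2: ∅
3: 958
4: 75 -> 551 -> 397 -> 866 -> 131
5: 858
6: ∅

6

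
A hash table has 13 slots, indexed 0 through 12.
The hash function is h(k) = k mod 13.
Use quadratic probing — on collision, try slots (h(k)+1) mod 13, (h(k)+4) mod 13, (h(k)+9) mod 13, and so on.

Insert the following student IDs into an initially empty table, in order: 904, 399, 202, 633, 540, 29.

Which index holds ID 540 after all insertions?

904 hashes to 7; slot 7 is free => place at 7.
399 hashes to 9; slot 9 is free => place at 9.
202 hashes to 7; 7 taken => place at 8.
633 hashes to 9; 9 taken => place at 10.
540 hashes to 7; 7,8 taken => place at 11.
29 hashes to 3; slot 3 is free => place at 3.
Table: [-, -, -, 29, -, -, -, 904, 202, 399, 633, 540, -]

11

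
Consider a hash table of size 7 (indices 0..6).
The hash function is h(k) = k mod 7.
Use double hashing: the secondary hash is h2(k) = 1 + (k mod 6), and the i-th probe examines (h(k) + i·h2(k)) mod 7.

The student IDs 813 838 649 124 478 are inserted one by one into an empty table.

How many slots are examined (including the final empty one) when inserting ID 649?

2

Insert 813: h=1, slot 1 empty → index 1.
Insert 838: h=5, slot 5 empty → index 5.
Insert 649: h=5, h2=2, slot 5 occupied → index 0.
Insert 124: h=5, h2=5, slot 5 occupied → index 3.
Insert 478: h=2, slot 2 empty → index 2.
Table: [649, 813, 478, 124, _, 838, _]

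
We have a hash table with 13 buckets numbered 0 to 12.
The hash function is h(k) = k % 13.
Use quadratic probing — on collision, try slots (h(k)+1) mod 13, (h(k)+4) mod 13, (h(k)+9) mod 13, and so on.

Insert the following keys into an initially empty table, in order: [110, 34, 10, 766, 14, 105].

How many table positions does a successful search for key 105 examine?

2

Insert 110: h=6, slot 6 empty => index 6.
Insert 34: h=8, slot 8 empty => index 8.
Insert 10: h=10, slot 10 empty => index 10.
Insert 766: h=12, slot 12 empty => index 12.
Insert 14: h=1, slot 1 empty => index 1.
Insert 105: h=1, slot 1 occupied => index 2.
Table: [∅, 14, 105, ∅, ∅, ∅, 110, ∅, 34, ∅, 10, ∅, 766]
Lookup 105: h=1, probe 1,2 → found at 2.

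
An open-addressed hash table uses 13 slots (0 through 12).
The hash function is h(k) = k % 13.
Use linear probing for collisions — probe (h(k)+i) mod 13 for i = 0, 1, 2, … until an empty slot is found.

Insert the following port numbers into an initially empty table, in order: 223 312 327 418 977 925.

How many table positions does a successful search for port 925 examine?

223 hashes to 2; slot 2 is free -> place at 2.
312 hashes to 0; slot 0 is free -> place at 0.
327 hashes to 2; 2 taken -> place at 3.
418 hashes to 2; 2,3 taken -> place at 4.
977 hashes to 2; 2,3,4 taken -> place at 5.
925 hashes to 2; 2,3,4,5 taken -> place at 6.
Table: [312, ., 223, 327, 418, 977, 925, ., ., ., ., ., .]
Lookup 925: h=2, probe 2,3,4,5,6 → found at 6.

5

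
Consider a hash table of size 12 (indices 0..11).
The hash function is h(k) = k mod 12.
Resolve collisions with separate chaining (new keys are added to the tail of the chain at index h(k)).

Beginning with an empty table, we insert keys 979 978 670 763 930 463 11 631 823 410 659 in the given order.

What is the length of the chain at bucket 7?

5

Insert 979: h=7, bucket 7 empty → new chain.
Insert 978: h=6, bucket 6 empty → new chain.
Insert 670: h=10, bucket 10 empty → new chain.
Insert 763: h=7, bucket 7 nonempty → append to chain.
Insert 930: h=6, bucket 6 nonempty → append to chain.
Insert 463: h=7, bucket 7 nonempty → append to chain.
Insert 11: h=11, bucket 11 empty → new chain.
Insert 631: h=7, bucket 7 nonempty → append to chain.
Insert 823: h=7, bucket 7 nonempty → append to chain.
Insert 410: h=2, bucket 2 empty → new chain.
Insert 659: h=11, bucket 11 nonempty → append to chain.
Final buckets:
0: ∅
1: ∅
2: 410
3: ∅
4: ∅
5: ∅
6: 978 -> 930
7: 979 -> 763 -> 463 -> 631 -> 823
8: ∅
9: ∅
10: 670
11: 11 -> 659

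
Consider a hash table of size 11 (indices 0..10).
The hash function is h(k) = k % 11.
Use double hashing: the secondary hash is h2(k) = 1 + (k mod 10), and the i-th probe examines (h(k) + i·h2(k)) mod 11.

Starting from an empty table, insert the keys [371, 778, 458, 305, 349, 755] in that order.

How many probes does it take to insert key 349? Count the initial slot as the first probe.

371 hashes to 8; slot 8 is free -> place at 8.
778 hashes to 8, h2=9; 8 taken -> place at 6.
458 hashes to 7; slot 7 is free -> place at 7.
305 hashes to 8, h2=6; 8 taken -> place at 3.
349 hashes to 8, h2=10; 8,7,6 taken -> place at 5.
755 hashes to 7, h2=6; 7 taken -> place at 2.
Table: [—, —, 755, 305, —, 349, 778, 458, 371, —, —]

4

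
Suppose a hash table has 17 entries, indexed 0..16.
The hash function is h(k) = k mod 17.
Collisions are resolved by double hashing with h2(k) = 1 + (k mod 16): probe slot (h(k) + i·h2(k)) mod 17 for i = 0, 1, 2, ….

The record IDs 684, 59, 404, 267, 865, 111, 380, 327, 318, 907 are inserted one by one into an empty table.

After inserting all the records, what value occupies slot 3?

327

Insert 684: h=4, slot 4 empty -> index 4.
Insert 59: h=8, slot 8 empty -> index 8.
Insert 404: h=13, slot 13 empty -> index 13.
Insert 267: h=12, slot 12 empty -> index 12.
Insert 865: h=15, slot 15 empty -> index 15.
Insert 111: h=9, slot 9 empty -> index 9.
Insert 380: h=6, slot 6 empty -> index 6.
Insert 327: h=4, h2=8, slots 4,12 occupied -> index 3.
Insert 318: h=12, h2=15, slot 12 occupied -> index 10.
Insert 907: h=6, h2=12, slot 6 occupied -> index 1.
Table: [_, 907, _, 327, 684, _, 380, _, 59, 111, 318, _, 267, 404, _, 865, _]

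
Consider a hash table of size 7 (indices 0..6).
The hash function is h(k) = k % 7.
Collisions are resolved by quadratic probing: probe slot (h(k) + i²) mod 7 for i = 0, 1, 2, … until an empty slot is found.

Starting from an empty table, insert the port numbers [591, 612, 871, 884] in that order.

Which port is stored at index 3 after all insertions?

591

591 hashes to 3; slot 3 is free => place at 3.
612 hashes to 3; 3 taken => place at 4.
871 hashes to 3; 3,4 taken => place at 0.
884 hashes to 2; slot 2 is free => place at 2.
Table: [871, —, 884, 591, 612, —, —]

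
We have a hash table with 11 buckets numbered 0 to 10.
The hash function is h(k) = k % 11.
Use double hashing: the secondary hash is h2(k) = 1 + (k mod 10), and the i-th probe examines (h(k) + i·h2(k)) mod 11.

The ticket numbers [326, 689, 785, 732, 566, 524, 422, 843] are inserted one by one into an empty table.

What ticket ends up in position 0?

843

Insert 326: h=7, slot 7 empty => index 7.
Insert 689: h=7, h2=10, slot 7 occupied => index 6.
Insert 785: h=4, slot 4 empty => index 4.
Insert 732: h=6, h2=3, slot 6 occupied => index 9.
Insert 566: h=5, slot 5 empty => index 5.
Insert 524: h=7, h2=5, slot 7 occupied => index 1.
Insert 422: h=4, h2=3, slots 4,7 occupied => index 10.
Insert 843: h=7, h2=4, slot 7 occupied => index 0.
Table: [843, 524, —, —, 785, 566, 689, 326, —, 732, 422]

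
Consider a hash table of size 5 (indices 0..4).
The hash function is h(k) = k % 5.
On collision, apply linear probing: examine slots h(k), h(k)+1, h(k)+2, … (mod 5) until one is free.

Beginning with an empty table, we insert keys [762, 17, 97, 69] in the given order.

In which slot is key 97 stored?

Insert 762: h=2, slot 2 empty → index 2.
Insert 17: h=2, slot 2 occupied → index 3.
Insert 97: h=2, slots 2,3 occupied → index 4.
Insert 69: h=4, slot 4 occupied → index 0.
Table: [69, -, 762, 17, 97]

4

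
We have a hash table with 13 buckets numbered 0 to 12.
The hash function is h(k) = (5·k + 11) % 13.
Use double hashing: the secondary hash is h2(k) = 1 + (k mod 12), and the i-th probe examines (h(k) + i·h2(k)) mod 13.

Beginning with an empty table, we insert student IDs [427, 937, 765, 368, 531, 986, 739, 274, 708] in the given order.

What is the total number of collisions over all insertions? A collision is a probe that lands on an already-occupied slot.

10

Insert 427: h=1, slot 1 empty -> index 1.
Insert 937: h=3, slot 3 empty -> index 3.
Insert 765: h=1, h2=10, slot 1 occupied -> index 11.
Insert 368: h=5, slot 5 empty -> index 5.
Insert 531: h=1, h2=4, slots 1,5 occupied -> index 9.
Insert 986: h=1, h2=3, slot 1 occupied -> index 4.
Insert 739: h=1, h2=8, slots 1,9,4 occupied -> index 12.
Insert 274: h=3, h2=11, slots 3,1,12 occupied -> index 10.
Insert 708: h=2, slot 2 empty -> index 2.
Table: [_, 427, 708, 937, 986, 368, _, _, _, 531, 274, 765, 739]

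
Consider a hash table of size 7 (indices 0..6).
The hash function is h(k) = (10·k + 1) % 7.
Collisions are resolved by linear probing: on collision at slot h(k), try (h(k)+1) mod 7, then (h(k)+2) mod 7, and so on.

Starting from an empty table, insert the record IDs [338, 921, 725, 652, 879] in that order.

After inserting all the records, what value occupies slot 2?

879

338 hashes to 0; slot 0 is free → place at 0.
921 hashes to 6; slot 6 is free → place at 6.
725 hashes to 6; 6,0 taken → place at 1.
652 hashes to 4; slot 4 is free → place at 4.
879 hashes to 6; 6,0,1 taken → place at 2.
Table: [338, 725, 879, _, 652, _, 921]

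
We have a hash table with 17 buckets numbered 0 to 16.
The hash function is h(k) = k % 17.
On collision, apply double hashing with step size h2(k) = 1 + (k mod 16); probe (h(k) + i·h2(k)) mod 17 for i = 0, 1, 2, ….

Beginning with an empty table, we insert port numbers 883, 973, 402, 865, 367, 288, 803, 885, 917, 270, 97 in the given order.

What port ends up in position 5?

883: h=16 → slot 16
973: h=4 → slot 4
402: h=11 → slot 11
865: h=15 → slot 15
367: h=10 → slot 10
288: h=16, h2=1, probe 16,0 → slot 0
803: h=4, h2=4, probe 4,8 → slot 8
885: h=1 → slot 1
917: h=16, h2=6, probe 16,5 → slot 5
270: h=15, h2=15, probe 15,13 → slot 13
97: h=12 → slot 12
Table: [288, 885, _, _, 973, 917, _, _, 803, _, 367, 402, 97, 270, _, 865, 883]

917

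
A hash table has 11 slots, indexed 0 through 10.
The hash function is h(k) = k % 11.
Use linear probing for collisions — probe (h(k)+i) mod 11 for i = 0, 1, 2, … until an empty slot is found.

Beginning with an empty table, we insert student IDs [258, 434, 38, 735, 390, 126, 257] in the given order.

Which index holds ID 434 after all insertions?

258: h=5 => slot 5
434: h=5, probe 5,6 => slot 6
38: h=5, probe 5,6,7 => slot 7
735: h=9 => slot 9
390: h=5, probe 5,6,7,8 => slot 8
126: h=5, probe 5,6,7,8,9,10 => slot 10
257: h=4 => slot 4
Table: [-, -, -, -, 257, 258, 434, 38, 390, 735, 126]

6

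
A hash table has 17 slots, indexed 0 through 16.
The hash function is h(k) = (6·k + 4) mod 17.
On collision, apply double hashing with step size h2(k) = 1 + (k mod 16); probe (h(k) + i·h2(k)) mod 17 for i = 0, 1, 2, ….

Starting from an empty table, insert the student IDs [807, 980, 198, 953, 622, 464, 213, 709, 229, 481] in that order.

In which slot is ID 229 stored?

807: h=1 → slot 1
980: h=2 → slot 2
198: h=2, h2=7, probe 2,9 → slot 9
953: h=10 → slot 10
622: h=13 → slot 13
464: h=0 → slot 0
213: h=7 → slot 7
709: h=8 → slot 8
229: h=1, h2=6, probe 1,7,13,2,8,14 → slot 14
481: h=0, h2=2, probe 0,2,4 → slot 4
Table: [464, 807, 980, _, 481, _, _, 213, 709, 198, 953, _, _, 622, 229, _, _]

14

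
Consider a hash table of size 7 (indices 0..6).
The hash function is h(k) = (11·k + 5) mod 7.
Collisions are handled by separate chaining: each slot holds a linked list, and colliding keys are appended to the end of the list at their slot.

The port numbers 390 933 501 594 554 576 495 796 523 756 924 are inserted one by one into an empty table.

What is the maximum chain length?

390 → bucket 4
933 → bucket 6
501 → bucket 0
594 → bucket 1
554 → bucket 2
576 → bucket 6 (collision)
495 → bucket 4 (collision)
796 → bucket 4 (collision)
523 → bucket 4 (collision)
756 → bucket 5
924 → bucket 5 (collision)
Final buckets:
0: 501
1: 594
2: 554
3: .
4: 390 -> 495 -> 796 -> 523
5: 756 -> 924
6: 933 -> 576

4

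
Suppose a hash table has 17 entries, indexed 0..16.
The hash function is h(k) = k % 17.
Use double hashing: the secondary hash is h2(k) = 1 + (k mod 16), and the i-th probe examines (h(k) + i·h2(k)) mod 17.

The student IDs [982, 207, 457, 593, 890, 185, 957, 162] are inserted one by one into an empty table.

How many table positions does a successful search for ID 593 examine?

982 hashes to 13; slot 13 is free → place at 13.
207 hashes to 3; slot 3 is free → place at 3.
457 hashes to 15; slot 15 is free → place at 15.
593 hashes to 15, h2=2; 15 taken → place at 0.
890 hashes to 6; slot 6 is free → place at 6.
185 hashes to 15, h2=10; 15 taken → place at 8.
957 hashes to 5; slot 5 is free → place at 5.
162 hashes to 9; slot 9 is free → place at 9.
Table: [593, _, _, 207, _, 957, 890, _, 185, 162, _, _, _, 982, _, 457, _]
Lookup 593: h=15, h2=2, probe 15,0 → found at 0.

2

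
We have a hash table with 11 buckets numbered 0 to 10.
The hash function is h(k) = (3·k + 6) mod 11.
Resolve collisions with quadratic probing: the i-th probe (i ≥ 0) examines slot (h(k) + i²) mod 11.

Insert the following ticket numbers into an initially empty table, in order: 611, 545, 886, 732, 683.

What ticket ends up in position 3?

Insert 611: h=2, slot 2 empty => index 2.
Insert 545: h=2, slot 2 occupied => index 3.
Insert 886: h=2, slots 2,3 occupied => index 6.
Insert 732: h=2, slots 2,3,6 occupied => index 0.
Insert 683: h=9, slot 9 empty => index 9.
Table: [732, -, 611, 545, -, -, 886, -, -, 683, -]

545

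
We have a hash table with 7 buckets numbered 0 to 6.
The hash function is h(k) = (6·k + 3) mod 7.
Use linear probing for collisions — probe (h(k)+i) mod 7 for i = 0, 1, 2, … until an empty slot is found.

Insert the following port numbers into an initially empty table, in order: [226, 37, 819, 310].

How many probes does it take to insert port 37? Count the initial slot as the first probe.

226: h=1 → slot 1
37: h=1, probe 1,2 → slot 2
819: h=3 → slot 3
310: h=1, probe 1,2,3,4 → slot 4
Table: [∅, 226, 37, 819, 310, ∅, ∅]

2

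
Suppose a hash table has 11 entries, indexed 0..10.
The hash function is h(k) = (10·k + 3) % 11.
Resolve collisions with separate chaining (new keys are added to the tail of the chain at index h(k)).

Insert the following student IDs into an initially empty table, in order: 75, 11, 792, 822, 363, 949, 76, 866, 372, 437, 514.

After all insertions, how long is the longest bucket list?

Insert 75: h=5, bucket 5 empty -> new chain.
Insert 11: h=3, bucket 3 empty -> new chain.
Insert 792: h=3, bucket 3 nonempty -> append to chain.
Insert 822: h=6, bucket 6 empty -> new chain.
Insert 363: h=3, bucket 3 nonempty -> append to chain.
Insert 949: h=0, bucket 0 empty -> new chain.
Insert 76: h=4, bucket 4 empty -> new chain.
Insert 866: h=6, bucket 6 nonempty -> append to chain.
Insert 372: h=5, bucket 5 nonempty -> append to chain.
Insert 437: h=6, bucket 6 nonempty -> append to chain.
Insert 514: h=6, bucket 6 nonempty -> append to chain.
Final buckets:
0: 949
1: _
2: _
3: 11 -> 792 -> 363
4: 76
5: 75 -> 372
6: 822 -> 866 -> 437 -> 514
7: _
8: _
9: _
10: _

4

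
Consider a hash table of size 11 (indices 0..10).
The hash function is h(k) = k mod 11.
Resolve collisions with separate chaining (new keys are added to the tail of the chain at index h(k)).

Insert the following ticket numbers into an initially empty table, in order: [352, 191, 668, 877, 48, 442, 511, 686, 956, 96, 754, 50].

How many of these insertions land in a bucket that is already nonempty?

Insert 352: h=0, bucket 0 empty → new chain.
Insert 191: h=4, bucket 4 empty → new chain.
Insert 668: h=8, bucket 8 empty → new chain.
Insert 877: h=8, bucket 8 nonempty → append to chain.
Insert 48: h=4, bucket 4 nonempty → append to chain.
Insert 442: h=2, bucket 2 empty → new chain.
Insert 511: h=5, bucket 5 empty → new chain.
Insert 686: h=4, bucket 4 nonempty → append to chain.
Insert 956: h=10, bucket 10 empty → new chain.
Insert 96: h=8, bucket 8 nonempty → append to chain.
Insert 754: h=6, bucket 6 empty → new chain.
Insert 50: h=6, bucket 6 nonempty → append to chain.
Final buckets:
0: 352
1: _
2: 442
3: _
4: 191 -> 48 -> 686
5: 511
6: 754 -> 50
7: _
8: 668 -> 877 -> 96
9: _
10: 956

5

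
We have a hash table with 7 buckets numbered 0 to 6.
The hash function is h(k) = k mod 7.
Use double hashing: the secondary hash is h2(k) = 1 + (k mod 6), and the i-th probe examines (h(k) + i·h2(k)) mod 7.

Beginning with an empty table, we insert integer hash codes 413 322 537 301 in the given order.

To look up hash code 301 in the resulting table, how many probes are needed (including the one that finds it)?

Insert 413: h=0, slot 0 empty → index 0.
Insert 322: h=0, h2=5, slot 0 occupied → index 5.
Insert 537: h=5, h2=4, slot 5 occupied → index 2.
Insert 301: h=0, h2=2, slots 0,2 occupied → index 4.
Table: [413, —, 537, —, 301, 322, —]
Lookup 301: h=0, h2=2, probe 0,2,4 → found at 4.

3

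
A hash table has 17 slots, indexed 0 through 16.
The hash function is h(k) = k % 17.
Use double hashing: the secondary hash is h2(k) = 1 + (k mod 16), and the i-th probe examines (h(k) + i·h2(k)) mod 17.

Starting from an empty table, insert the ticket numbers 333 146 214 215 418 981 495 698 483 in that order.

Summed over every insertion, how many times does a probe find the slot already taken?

Insert 333: h=10, slot 10 empty → index 10.
Insert 146: h=10, h2=3, slot 10 occupied → index 13.
Insert 214: h=10, h2=7, slot 10 occupied → index 0.
Insert 215: h=11, slot 11 empty → index 11.
Insert 418: h=10, h2=3, slots 10,13 occupied → index 16.
Insert 981: h=12, slot 12 empty → index 12.
Insert 495: h=2, slot 2 empty → index 2.
Insert 698: h=1, slot 1 empty → index 1.
Insert 483: h=7, slot 7 empty → index 7.
Table: [214, 698, 495, ., ., ., ., 483, ., ., 333, 215, 981, 146, ., ., 418]

4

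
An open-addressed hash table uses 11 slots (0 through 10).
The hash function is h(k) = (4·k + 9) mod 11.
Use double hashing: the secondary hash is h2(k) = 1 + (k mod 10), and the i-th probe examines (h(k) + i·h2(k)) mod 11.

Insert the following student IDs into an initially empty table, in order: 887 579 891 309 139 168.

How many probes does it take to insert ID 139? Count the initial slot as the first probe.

4

887 hashes to 4; slot 4 is free -> place at 4.
579 hashes to 4, h2=10; 4 taken -> place at 3.
891 hashes to 9; slot 9 is free -> place at 9.
309 hashes to 2; slot 2 is free -> place at 2.
139 hashes to 4, h2=10; 4,3,2 taken -> place at 1.
168 hashes to 10; slot 10 is free -> place at 10.
Table: [—, 139, 309, 579, 887, —, —, —, —, 891, 168]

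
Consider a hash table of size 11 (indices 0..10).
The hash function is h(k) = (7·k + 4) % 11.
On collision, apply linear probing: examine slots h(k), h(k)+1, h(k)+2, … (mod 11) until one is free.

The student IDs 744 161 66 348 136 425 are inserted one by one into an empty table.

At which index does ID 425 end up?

744 hashes to 9; slot 9 is free -> place at 9.
161 hashes to 9; 9 taken -> place at 10.
66 hashes to 4; slot 4 is free -> place at 4.
348 hashes to 9; 9,10 taken -> place at 0.
136 hashes to 10; 10,0 taken -> place at 1.
425 hashes to 9; 9,10,0,1 taken -> place at 2.
Table: [348, 136, 425, -, 66, -, -, -, -, 744, 161]

2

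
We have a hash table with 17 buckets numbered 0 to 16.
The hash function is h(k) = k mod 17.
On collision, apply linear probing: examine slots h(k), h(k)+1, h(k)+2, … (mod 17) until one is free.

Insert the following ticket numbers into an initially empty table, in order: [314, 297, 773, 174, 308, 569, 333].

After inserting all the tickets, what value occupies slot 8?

314

Insert 314: h=8, slot 8 empty => index 8.
Insert 297: h=8, slot 8 occupied => index 9.
Insert 773: h=8, slots 8,9 occupied => index 10.
Insert 174: h=4, slot 4 empty => index 4.
Insert 308: h=2, slot 2 empty => index 2.
Insert 569: h=8, slots 8,9,10 occupied => index 11.
Insert 333: h=10, slots 10,11 occupied => index 12.
Table: [∅, ∅, 308, ∅, 174, ∅, ∅, ∅, 314, 297, 773, 569, 333, ∅, ∅, ∅, ∅]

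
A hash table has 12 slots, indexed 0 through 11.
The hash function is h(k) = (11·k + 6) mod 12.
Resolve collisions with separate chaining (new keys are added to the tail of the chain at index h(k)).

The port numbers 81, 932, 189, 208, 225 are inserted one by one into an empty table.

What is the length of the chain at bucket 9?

3

Insert 81: h=9, bucket 9 empty -> new chain.
Insert 932: h=10, bucket 10 empty -> new chain.
Insert 189: h=9, bucket 9 nonempty -> append to chain.
Insert 208: h=2, bucket 2 empty -> new chain.
Insert 225: h=9, bucket 9 nonempty -> append to chain.
Final buckets:
0: .
1: .
2: 208
3: .
4: .
5: .
6: .
7: .
8: .
9: 81 -> 189 -> 225
10: 932
11: .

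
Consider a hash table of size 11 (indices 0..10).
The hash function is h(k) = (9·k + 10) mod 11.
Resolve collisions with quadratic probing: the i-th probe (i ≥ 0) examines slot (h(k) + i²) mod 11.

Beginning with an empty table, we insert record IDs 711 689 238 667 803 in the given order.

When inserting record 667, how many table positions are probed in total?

711 hashes to 7; slot 7 is free -> place at 7.
689 hashes to 7; 7 taken -> place at 8.
238 hashes to 7; 7,8 taken -> place at 0.
667 hashes to 7; 7,8,0 taken -> place at 5.
803 hashes to 10; slot 10 is free -> place at 10.
Table: [238, _, _, _, _, 667, _, 711, 689, _, 803]

4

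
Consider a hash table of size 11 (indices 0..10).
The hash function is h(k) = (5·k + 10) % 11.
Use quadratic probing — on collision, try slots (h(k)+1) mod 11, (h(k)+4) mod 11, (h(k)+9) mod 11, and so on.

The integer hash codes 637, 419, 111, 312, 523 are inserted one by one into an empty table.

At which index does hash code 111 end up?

8

Insert 637: h=5, slot 5 empty → index 5.
Insert 419: h=4, slot 4 empty → index 4.
Insert 111: h=4, slots 4,5 occupied → index 8.
Insert 312: h=8, slot 8 occupied → index 9.
Insert 523: h=7, slot 7 empty → index 7.
Table: [—, —, —, —, 419, 637, —, 523, 111, 312, —]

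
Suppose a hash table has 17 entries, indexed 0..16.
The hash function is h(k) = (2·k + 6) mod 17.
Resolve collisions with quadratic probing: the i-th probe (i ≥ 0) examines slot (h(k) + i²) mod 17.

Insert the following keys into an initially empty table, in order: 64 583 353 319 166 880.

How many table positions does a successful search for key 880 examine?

6

Insert 64: h=15, slot 15 empty => index 15.
Insert 583: h=16, slot 16 empty => index 16.
Insert 353: h=15, slots 15,16 occupied => index 2.
Insert 319: h=15, slots 15,16,2 occupied => index 7.
Insert 166: h=15, slots 15,16,2,7 occupied => index 14.
Insert 880: h=15, slots 15,16,2,7,14 occupied => index 6.
Table: [., ., 353, ., ., ., 880, 319, ., ., ., ., ., ., 166, 64, 583]
Lookup 880: h=15, probe 15,16,2,7,14,6 → found at 6.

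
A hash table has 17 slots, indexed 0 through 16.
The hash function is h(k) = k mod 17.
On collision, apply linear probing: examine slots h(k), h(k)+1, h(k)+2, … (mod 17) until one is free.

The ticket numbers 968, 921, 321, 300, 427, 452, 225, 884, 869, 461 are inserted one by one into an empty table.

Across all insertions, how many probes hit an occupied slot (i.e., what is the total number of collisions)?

968 hashes to 16; slot 16 is free → place at 16.
921 hashes to 3; slot 3 is free → place at 3.
321 hashes to 15; slot 15 is free → place at 15.
300 hashes to 11; slot 11 is free → place at 11.
427 hashes to 2; slot 2 is free → place at 2.
452 hashes to 10; slot 10 is free → place at 10.
225 hashes to 4; slot 4 is free → place at 4.
884 hashes to 0; slot 0 is free → place at 0.
869 hashes to 2; 2,3,4 taken → place at 5.
461 hashes to 2; 2,3,4,5 taken → place at 6.
Table: [884, —, 427, 921, 225, 869, 461, —, —, —, 452, 300, —, —, —, 321, 968]

7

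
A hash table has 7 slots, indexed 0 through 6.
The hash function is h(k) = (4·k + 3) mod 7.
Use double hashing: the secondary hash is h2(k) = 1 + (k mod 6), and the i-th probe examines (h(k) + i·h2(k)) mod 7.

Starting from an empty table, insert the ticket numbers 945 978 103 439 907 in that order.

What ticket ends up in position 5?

945: h=3 -> slot 3
978: h=2 -> slot 2
103: h=2, h2=2, probe 2,4 -> slot 4
439: h=2, h2=2, probe 2,4,6 -> slot 6
907: h=5 -> slot 5
Table: [_, _, 978, 945, 103, 907, 439]

907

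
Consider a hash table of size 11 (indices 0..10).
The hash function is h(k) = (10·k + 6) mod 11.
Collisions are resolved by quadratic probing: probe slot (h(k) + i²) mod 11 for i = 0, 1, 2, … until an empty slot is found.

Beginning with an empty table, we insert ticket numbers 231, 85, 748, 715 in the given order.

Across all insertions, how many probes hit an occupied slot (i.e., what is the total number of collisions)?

3

Insert 231: h=6, slot 6 empty → index 6.
Insert 85: h=9, slot 9 empty → index 9.
Insert 748: h=6, slot 6 occupied → index 7.
Insert 715: h=6, slots 6,7 occupied → index 10.
Table: [—, —, —, —, —, —, 231, 748, —, 85, 715]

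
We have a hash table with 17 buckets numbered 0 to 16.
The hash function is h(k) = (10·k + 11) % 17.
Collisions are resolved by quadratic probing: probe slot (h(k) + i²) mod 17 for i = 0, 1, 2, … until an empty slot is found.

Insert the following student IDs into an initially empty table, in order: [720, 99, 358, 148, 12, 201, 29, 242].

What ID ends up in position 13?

720 hashes to 3; slot 3 is free => place at 3.
99 hashes to 15; slot 15 is free => place at 15.
358 hashes to 4; slot 4 is free => place at 4.
148 hashes to 12; slot 12 is free => place at 12.
12 hashes to 12; 12 taken => place at 13.
201 hashes to 15; 15 taken => place at 16.
29 hashes to 12; 12,13,16,4 taken => place at 11.
242 hashes to 0; slot 0 is free => place at 0.
Table: [242, —, —, 720, 358, —, —, —, —, —, —, 29, 148, 12, —, 99, 201]

12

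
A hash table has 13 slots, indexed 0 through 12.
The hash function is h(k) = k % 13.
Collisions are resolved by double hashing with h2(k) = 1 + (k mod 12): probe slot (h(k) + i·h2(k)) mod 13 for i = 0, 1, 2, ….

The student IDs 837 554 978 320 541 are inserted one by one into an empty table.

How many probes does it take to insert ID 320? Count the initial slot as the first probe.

2

837 hashes to 5; slot 5 is free -> place at 5.
554 hashes to 8; slot 8 is free -> place at 8.
978 hashes to 3; slot 3 is free -> place at 3.
320 hashes to 8, h2=9; 8 taken -> place at 4.
541 hashes to 8, h2=2; 8 taken -> place at 10.
Table: [—, —, —, 978, 320, 837, —, —, 554, —, 541, —, —]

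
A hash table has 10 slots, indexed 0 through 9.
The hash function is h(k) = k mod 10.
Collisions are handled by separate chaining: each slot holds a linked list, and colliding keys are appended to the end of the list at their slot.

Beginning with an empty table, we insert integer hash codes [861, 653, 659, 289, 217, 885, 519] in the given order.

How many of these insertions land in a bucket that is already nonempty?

2

Insert 861: h=1, bucket 1 empty -> new chain.
Insert 653: h=3, bucket 3 empty -> new chain.
Insert 659: h=9, bucket 9 empty -> new chain.
Insert 289: h=9, bucket 9 nonempty -> append to chain.
Insert 217: h=7, bucket 7 empty -> new chain.
Insert 885: h=5, bucket 5 empty -> new chain.
Insert 519: h=9, bucket 9 nonempty -> append to chain.
Final buckets:
0: -
1: 861
2: -
3: 653
4: -
5: 885
6: -
7: 217
8: -
9: 659 -> 289 -> 519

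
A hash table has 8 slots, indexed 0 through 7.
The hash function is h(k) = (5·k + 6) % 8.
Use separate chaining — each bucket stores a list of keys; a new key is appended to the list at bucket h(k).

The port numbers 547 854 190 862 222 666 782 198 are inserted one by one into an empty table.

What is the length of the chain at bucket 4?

6

547 -> bucket 5
854 -> bucket 4
190 -> bucket 4 (collision)
862 -> bucket 4 (collision)
222 -> bucket 4 (collision)
666 -> bucket 0
782 -> bucket 4 (collision)
198 -> bucket 4 (collision)
Final buckets:
0: 666
1: ∅
2: ∅
3: ∅
4: 854 -> 190 -> 862 -> 222 -> 782 -> 198
5: 547
6: ∅
7: ∅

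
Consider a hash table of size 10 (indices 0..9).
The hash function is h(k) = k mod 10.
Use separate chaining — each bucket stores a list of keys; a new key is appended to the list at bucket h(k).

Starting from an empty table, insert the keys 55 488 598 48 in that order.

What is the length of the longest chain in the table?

Insert 55: h=5, bucket 5 empty -> new chain.
Insert 488: h=8, bucket 8 empty -> new chain.
Insert 598: h=8, bucket 8 nonempty -> append to chain.
Insert 48: h=8, bucket 8 nonempty -> append to chain.
Final buckets:
0: _
1: _
2: _
3: _
4: _
5: 55
6: _
7: _
8: 488 -> 598 -> 48
9: _

3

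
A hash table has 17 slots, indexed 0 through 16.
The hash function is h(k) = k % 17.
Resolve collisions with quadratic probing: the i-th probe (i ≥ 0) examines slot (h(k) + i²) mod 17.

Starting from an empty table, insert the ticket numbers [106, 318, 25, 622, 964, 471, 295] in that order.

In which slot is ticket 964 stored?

106 hashes to 4; slot 4 is free -> place at 4.
318 hashes to 12; slot 12 is free -> place at 12.
25 hashes to 8; slot 8 is free -> place at 8.
622 hashes to 10; slot 10 is free -> place at 10.
964 hashes to 12; 12 taken -> place at 13.
471 hashes to 12; 12,13 taken -> place at 16.
295 hashes to 6; slot 6 is free -> place at 6.
Table: [-, -, -, -, 106, -, 295, -, 25, -, 622, -, 318, 964, -, -, 471]

13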